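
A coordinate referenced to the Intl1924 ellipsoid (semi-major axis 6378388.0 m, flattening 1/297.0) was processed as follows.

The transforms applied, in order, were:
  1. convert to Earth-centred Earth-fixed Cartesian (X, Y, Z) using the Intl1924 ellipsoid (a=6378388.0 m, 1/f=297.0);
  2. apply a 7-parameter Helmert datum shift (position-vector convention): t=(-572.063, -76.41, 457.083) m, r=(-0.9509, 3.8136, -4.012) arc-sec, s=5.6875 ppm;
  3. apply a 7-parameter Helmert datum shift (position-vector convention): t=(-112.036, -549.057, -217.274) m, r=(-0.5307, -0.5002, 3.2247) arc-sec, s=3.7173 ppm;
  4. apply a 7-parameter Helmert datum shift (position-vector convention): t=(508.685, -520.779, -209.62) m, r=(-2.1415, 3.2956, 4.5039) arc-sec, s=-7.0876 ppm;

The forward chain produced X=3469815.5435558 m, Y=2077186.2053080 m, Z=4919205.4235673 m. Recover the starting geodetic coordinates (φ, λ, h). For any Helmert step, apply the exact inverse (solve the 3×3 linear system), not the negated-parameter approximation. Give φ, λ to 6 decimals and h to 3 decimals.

start: X=3469815.5436, Y=2077186.2053, Z=4919205.4236 m
→ Helmert⁻¹: X=3469298.2113, Y=2077594.8805, Z=4919526.9116
→ Helmert⁻¹: X=3469441.7691, Y=2078069.3139, Z=4919722.8307
→ Helmert⁻¹: X=3469862.7220, Y=2078178.7174, Z=4919311.5039
→ geod (Bowring, a=6378388.000): φ=50.76275400°, λ=30.91833900°, h=2999.7420 m

φ=50.762754°, λ=30.918339°, h=2999.742 m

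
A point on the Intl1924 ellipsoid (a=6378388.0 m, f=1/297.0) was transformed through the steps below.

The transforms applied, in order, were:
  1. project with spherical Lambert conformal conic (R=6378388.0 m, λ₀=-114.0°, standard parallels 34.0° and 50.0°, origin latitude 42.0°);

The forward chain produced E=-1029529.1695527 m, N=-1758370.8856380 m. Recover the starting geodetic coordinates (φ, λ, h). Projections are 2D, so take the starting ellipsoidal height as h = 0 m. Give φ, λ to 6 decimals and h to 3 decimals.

φ=25.719221°, λ=-123.995659°, h=0.000 m

start: E=-1029529.1696, N=-1758370.8856 m
→ lcc⁻¹: φ=25.71922100°, λ=-123.99565900°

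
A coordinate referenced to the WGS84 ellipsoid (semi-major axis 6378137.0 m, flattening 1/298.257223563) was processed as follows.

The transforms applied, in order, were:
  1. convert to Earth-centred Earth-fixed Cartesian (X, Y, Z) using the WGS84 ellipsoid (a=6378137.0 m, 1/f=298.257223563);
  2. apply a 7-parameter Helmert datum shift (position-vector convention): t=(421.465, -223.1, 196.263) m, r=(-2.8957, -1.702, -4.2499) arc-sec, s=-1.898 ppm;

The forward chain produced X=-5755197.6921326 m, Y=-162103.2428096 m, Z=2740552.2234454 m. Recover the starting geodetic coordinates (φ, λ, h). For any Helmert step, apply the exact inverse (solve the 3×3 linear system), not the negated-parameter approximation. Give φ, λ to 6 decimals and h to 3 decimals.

start: X=-5755197.6921, Y=-162103.2428, Z=2740552.2234 m
→ Helmert⁻¹: X=-5755604.1301, Y=-162037.5110, Z=2740406.3794
→ geod (Bowring, a=6378137.000): φ=25.60122800°, λ=-178.38737800°, h=2588.1920 m

φ=25.601228°, λ=-178.387378°, h=2588.192 m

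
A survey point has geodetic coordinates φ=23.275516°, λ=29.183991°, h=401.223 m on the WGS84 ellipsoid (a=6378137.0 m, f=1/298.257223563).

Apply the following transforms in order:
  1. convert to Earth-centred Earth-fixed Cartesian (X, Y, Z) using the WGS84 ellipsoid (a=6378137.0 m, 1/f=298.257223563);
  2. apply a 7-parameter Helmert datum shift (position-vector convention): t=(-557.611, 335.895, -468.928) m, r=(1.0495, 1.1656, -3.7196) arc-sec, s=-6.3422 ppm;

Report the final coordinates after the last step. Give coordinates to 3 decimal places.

X=5117769.416 m, Y=2858853.932 m, Z=2504436.609 m

start: φ=23.275516°, λ=29.183991°, h=401.223 m
→ ECEF (a=6378137.000, f=1/298.257223563): X=5118293.7831, Y=2858641.2111, Z=2504935.8020
→ Helmert 7p (PV): X=5117769.4161, Y=2858853.9325, Z=2504436.6090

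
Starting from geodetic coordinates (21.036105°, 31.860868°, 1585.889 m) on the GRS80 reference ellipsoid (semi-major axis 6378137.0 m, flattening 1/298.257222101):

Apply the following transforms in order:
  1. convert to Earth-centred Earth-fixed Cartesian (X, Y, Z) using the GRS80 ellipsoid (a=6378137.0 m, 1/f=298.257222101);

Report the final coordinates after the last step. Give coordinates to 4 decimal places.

X=5059567.9545 m, Y=3144511.2977 m, Z=2275695.7702 m

start: φ=21.036105°, λ=31.860868°, h=1585.889 m
→ ECEF (a=6378137.000, f=1/298.257222101): X=5059567.9545, Y=3144511.2977, Z=2275695.7702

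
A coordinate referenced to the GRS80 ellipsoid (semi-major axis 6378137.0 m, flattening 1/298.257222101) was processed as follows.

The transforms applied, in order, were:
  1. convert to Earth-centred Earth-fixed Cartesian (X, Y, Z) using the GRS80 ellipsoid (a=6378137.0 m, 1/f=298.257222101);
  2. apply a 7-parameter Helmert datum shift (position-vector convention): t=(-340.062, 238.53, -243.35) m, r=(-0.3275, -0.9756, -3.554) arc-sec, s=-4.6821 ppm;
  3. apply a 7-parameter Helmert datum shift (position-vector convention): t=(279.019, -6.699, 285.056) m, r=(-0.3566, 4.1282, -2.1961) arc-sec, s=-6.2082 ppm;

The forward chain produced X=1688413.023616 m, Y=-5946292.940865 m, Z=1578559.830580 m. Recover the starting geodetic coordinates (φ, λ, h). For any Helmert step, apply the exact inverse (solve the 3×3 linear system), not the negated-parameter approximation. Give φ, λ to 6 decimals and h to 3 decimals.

φ=14.417339°, λ=-74.147107°, h=3202.397 m

start: X=1688413.0236, Y=-5946292.9409, Z=1578559.8306 m
→ Helmert⁻¹: X=1688176.2069, Y=-5946307.9125, Z=1578308.0799
→ Helmert⁻¹: X=1688634.1016, Y=-5946547.6957, Z=1578541.3922
→ geod (Bowring, a=6378137.000): φ=14.41733900°, λ=-74.14710700°, h=3202.3970 m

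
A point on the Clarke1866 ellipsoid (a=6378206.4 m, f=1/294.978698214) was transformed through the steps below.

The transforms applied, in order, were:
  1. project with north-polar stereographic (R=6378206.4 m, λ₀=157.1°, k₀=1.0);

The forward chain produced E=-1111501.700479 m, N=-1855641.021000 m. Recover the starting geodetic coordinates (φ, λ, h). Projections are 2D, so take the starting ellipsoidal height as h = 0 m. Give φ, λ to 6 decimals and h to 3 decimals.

φ=70.752173°, λ=126.179011°, h=0.000 m

start: E=-1111501.7005, N=-1855641.0210 m
→ stereo⁻¹: φ=70.75217300°, λ=126.17901100°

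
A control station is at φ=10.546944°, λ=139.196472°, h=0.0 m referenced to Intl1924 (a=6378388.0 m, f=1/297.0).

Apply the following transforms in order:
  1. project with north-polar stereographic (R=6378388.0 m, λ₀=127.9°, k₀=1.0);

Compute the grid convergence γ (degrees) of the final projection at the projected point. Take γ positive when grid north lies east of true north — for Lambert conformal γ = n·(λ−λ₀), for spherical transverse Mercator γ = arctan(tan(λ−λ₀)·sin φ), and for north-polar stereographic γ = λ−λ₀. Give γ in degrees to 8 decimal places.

11.29647200

start: φ=10.546944°, λ=139.196472°, h=0.000 m
→ into stereo (λ₀=127.9°): φ=10.54694400°, λ−λ₀=11.29647200°
convergence γ = 11.29647200°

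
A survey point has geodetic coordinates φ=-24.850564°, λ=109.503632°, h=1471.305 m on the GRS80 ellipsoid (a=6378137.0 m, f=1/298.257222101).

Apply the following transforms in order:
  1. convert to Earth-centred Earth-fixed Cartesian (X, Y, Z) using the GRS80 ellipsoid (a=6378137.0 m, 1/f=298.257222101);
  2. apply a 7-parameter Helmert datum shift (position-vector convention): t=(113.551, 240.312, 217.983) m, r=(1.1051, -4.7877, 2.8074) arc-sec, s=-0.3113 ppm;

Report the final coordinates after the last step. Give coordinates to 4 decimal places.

X=-1933762.3514 m, Y=5460190.1839 m, Z=-2664478.1233 m

start: φ=-24.850564°, λ=109.503632°, h=1471.305 m
→ ECEF (a=6378137.000, f=1/298.257222101): X=-1933864.0417, Y=5459963.6163, Z=-2664681.3008
→ Helmert 7p (PV): X=-1933762.3514, Y=5460190.1839, Z=-2664478.1233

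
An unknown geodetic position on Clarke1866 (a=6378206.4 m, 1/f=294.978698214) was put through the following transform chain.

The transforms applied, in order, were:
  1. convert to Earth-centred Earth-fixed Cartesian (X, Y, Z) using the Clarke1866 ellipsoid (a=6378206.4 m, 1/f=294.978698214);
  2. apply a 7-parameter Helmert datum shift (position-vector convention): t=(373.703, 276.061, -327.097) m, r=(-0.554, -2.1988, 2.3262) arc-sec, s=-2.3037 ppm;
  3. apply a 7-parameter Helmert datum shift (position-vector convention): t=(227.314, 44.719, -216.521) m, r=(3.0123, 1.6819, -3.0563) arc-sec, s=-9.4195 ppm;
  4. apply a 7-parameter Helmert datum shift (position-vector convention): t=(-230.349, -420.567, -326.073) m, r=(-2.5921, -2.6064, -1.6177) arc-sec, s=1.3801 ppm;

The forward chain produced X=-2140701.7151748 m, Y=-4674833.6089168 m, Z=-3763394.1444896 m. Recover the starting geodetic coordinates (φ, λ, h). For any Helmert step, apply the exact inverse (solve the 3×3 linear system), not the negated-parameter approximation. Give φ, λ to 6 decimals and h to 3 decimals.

start: X=-2140701.7152, Y=-4674833.6089, Z=-3763394.1445 m
→ Helmert⁻¹: X=-2140479.3029, Y=-4674376.0879, Z=-3763094.5728
→ Helmert⁻¹: X=-2140626.8343, Y=-4674551.5095, Z=-3762862.6841
→ Helmert⁻¹: X=-2141098.2997, Y=-4674804.0875, Z=-3762533.9865
→ geod (Bowring, a=6378206.400): φ=-36.38058100°, λ=-114.60816500°, h=760.6180 m

φ=-36.380581°, λ=-114.608165°, h=760.618 m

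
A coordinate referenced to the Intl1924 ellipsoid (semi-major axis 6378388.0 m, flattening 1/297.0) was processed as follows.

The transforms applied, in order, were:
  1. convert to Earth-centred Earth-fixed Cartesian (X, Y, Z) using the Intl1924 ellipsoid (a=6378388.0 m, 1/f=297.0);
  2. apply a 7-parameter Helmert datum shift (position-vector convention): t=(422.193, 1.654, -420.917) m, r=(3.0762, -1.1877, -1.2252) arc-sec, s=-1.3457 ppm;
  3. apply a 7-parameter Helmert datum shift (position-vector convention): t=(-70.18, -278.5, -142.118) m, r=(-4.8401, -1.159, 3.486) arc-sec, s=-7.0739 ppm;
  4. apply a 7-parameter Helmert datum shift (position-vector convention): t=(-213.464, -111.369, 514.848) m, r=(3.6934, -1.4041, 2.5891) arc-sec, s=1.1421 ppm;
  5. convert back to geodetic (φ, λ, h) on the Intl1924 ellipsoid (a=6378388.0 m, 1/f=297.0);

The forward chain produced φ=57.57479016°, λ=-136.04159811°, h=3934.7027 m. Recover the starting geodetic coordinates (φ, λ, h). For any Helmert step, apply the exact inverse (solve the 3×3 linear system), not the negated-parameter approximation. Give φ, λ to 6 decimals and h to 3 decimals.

start: φ=57.574790°, λ=-136.041598°, h=3934.703 m
→ ECEF (a=6378388.000, f=1/297.0): X=-2469360.3067, Y=-2381171.2427, Z=5363927.2109
→ Helmert⁻¹: X=-2469137.3983, Y=-2380930.1221, Z=5363465.6787
→ Helmert⁻¹: X=-2469094.7825, Y=-2380752.5930, Z=5363603.7469
→ Helmert⁻¹: X=-2469475.2705, Y=-2380692.1203, Z=5364081.6071
→ geod (Bowring, a=6378388.000): φ=57.57742500°, λ=-136.04869200°, h=3931.0950 m

φ=57.577425°, λ=-136.048692°, h=3931.095 m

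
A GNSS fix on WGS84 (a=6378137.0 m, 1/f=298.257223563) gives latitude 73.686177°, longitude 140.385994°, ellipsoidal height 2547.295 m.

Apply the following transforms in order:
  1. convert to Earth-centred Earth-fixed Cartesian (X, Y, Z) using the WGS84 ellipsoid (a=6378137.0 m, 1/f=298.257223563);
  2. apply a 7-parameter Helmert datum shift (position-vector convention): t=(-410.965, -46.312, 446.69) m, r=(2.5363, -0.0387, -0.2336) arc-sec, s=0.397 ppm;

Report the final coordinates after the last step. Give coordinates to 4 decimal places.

start: φ=73.686177°, λ=140.385994°, h=2547.295 m
→ ECEF (a=6378137.000, f=1/298.257223563): X=-1385004.3646, Y=1146345.6437, Z=6101637.1601
→ Helmert 7p (PV): X=-1385415.7260, Y=1146226.3276, Z=6102100.1084

X=-1385415.7260 m, Y=1146226.3276 m, Z=6102100.1084 m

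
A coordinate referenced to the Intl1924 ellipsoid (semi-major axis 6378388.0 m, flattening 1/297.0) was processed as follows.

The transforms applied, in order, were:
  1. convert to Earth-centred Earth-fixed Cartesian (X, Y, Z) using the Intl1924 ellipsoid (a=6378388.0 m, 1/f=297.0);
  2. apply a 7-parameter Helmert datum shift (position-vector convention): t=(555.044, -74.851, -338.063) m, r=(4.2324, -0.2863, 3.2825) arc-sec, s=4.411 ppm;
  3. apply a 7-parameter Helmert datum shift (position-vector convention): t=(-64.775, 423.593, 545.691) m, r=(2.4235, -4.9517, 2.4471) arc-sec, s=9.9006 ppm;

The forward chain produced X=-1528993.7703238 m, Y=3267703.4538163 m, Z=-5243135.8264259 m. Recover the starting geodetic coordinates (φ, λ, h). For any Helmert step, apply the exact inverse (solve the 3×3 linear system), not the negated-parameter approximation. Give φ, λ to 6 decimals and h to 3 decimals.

start: X=-1528993.7703, Y=3267703.4538, Z=-5243135.8264 m
→ Helmert⁻¹: X=-1529000.9778, Y=3267204.0431, Z=-5243631.2842
→ Helmert⁻¹: X=-1529504.5589, Y=3267181.2335, Z=-5243335.0103
→ geod (Bowring, a=6378388.000): φ=-55.65183500°, λ=115.08626500°, h=677.2850 m

φ=-55.651835°, λ=115.086265°, h=677.285 m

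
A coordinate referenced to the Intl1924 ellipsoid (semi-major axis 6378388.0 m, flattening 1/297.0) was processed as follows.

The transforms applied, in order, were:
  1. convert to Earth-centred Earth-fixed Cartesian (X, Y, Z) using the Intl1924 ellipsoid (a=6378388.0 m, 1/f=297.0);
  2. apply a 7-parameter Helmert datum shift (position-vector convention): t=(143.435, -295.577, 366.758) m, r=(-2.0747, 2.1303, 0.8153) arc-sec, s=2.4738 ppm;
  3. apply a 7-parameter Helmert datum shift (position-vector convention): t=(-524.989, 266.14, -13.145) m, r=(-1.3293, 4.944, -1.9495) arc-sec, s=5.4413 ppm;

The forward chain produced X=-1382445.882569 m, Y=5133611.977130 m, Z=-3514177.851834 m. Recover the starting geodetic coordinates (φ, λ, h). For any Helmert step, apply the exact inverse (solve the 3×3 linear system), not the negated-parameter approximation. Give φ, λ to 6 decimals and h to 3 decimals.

φ=-33.645102°, λ=105.066659°, h=1208.022 m

start: X=-1382445.8826, Y=5133611.9771, Z=-3514177.8518 m
→ Helmert⁻¹: X=-1381877.6603, Y=5133327.4918, Z=-3514145.6254
→ Helmert⁻¹: X=-1381961.0874, Y=5133651.1818, Z=-3514466.3256
→ geod (Bowring, a=6378388.000): φ=-33.64510200°, λ=105.06665900°, h=1208.0220 m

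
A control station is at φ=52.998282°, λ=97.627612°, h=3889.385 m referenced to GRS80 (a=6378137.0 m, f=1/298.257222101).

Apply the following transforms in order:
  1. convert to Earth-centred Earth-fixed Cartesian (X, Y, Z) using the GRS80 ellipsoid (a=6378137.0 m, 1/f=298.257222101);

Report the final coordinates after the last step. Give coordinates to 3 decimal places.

start: φ=52.998282°, λ=97.627612°, h=3889.385 m
→ ECEF (a=6378137.000, f=1/298.257222101): X=-510916.3936, Y=3815114.5167, Z=5073534.5709

X=-510916.394 m, Y=3815114.517 m, Z=5073534.571 m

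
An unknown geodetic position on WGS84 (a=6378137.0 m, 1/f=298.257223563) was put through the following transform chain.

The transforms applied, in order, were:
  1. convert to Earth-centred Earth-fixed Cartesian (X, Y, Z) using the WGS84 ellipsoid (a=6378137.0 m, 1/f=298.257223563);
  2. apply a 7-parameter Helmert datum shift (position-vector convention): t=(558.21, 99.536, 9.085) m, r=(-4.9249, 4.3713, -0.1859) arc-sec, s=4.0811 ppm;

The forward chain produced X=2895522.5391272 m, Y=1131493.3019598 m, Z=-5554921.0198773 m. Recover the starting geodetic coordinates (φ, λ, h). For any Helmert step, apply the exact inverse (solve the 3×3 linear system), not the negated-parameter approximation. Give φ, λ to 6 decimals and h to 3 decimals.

φ=-60.933324°, λ=21.347813°, h=3526.303 m

start: X=2895522.5391, Y=1131493.3020, Z=-5554921.0199 m
→ Helmert⁻¹: X=2895069.2161, Y=1131524.3880, Z=-5554819.0636
→ geod (Bowring, a=6378137.000): φ=-60.93332400°, λ=21.34781300°, h=3526.3030 m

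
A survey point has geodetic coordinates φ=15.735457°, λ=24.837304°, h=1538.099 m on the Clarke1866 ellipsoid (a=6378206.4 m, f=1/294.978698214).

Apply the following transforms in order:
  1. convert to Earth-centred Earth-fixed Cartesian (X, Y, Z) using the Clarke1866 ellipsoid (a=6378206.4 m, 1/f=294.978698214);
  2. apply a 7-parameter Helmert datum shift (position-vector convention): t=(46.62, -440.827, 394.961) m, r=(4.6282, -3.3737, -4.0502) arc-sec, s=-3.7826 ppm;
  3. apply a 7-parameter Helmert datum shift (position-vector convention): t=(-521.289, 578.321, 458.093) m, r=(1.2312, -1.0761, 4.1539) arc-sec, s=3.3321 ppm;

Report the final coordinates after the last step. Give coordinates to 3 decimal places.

start: φ=15.735457°, λ=24.837304°, h=1538.099 m
→ ECEF (a=6378206.400, f=1/294.978698214): X=5574060.0019, Y=2579982.6177, Z=1718881.8722
→ Helmert 7p (PV): X=5574108.0834, Y=2579384.0119, Z=1719419.3910
→ Helmert 7p (PV): X=5573544.4520, Y=2580072.9199, Z=1719927.6904

X=5573544.452 m, Y=2580072.920 m, Z=1719927.690 m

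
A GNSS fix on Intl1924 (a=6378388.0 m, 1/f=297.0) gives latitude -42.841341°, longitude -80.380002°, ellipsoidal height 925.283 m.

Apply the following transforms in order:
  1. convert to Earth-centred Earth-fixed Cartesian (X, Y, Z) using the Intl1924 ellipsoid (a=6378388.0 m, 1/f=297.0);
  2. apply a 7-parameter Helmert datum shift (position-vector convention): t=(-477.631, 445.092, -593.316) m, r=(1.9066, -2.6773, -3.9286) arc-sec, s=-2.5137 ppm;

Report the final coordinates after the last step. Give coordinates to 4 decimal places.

start: φ=-42.841341°, λ=-80.380002°, h=925.283 m
→ ECEF (a=6378388.000, f=1/297.0): X=782898.7078, Y=-4618970.1669, Z=-4315298.9488
→ Helmert 7p (PV): X=782387.1464, Y=-4618488.4874, Z=-4315913.9506

X=782387.1464 m, Y=-4618488.4874 m, Z=-4315913.9506 m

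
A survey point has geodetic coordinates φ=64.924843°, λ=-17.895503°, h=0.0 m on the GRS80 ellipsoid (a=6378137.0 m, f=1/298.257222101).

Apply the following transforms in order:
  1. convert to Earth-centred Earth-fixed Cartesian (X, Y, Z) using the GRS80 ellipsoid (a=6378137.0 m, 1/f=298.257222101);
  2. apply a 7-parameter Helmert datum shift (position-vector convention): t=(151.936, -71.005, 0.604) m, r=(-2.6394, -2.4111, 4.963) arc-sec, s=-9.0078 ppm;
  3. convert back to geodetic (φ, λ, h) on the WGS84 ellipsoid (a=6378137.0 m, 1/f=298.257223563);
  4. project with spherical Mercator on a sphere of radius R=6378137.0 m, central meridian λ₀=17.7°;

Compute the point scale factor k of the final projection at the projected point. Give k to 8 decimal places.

start: φ=64.924843°, λ=-17.895503°, h=0.000 m
→ ECEF (a=6378137.000, f=1/298.257222101): X=2579410.3756, Y=-832903.2847, Z=5754163.5709
→ Helmert 7p (PV): X=2579491.8556, Y=-832831.0931, Z=5754153.1517
→ geod (Bowring, a=6378137.000): φ=64.92435368°, λ=-17.89352164°, h=14.0233 m
→ into merc (λ₀=17.7°): φ=64.92435368°, λ−λ₀=-35.59352164°
scale k = 2.35952302

2.35952302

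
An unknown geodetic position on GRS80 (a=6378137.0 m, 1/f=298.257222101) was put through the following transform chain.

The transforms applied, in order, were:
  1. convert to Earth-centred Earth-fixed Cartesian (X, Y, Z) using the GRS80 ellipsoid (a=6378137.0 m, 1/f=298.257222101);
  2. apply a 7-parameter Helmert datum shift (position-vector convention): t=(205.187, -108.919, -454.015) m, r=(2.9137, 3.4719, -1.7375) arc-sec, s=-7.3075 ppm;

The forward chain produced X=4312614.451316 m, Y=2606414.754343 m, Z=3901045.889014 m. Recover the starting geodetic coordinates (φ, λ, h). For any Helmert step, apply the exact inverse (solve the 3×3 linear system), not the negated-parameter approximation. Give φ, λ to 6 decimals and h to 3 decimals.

φ=37.936362°, λ=31.151178°, h=2746.945 m

start: X=4312614.4513, Y=2606414.7543, Z=3901045.8890 m
→ Helmert⁻¹: X=4312353.1480, Y=2606634.1599, Z=3901564.1797
→ geod (Bowring, a=6378137.000): φ=37.93636200°, λ=31.15117800°, h=2746.9450 m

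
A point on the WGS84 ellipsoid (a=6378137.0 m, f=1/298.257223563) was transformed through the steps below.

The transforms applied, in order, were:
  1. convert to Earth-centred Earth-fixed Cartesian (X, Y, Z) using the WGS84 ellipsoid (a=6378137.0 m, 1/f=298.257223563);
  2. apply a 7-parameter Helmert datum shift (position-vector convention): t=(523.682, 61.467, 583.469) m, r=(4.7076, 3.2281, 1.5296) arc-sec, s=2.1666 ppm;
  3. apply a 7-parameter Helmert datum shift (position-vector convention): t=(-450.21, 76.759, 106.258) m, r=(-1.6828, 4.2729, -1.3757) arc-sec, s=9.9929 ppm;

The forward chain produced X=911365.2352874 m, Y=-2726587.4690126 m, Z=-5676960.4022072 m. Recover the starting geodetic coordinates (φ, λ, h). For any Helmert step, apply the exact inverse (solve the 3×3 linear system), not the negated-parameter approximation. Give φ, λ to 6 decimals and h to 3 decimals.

start: X=911365.2353, Y=-2726587.4690, Z=-5676960.4022 m
→ Helmert⁻¹: X=911942.1216, Y=-2726584.5831, Z=-5677013.2837
→ Helmert⁻¹: X=911485.0985, Y=-2726776.4802, Z=-5677507.9532
→ geod (Bowring, a=6378137.000): φ=-63.29711700°, λ=-71.51666000°, h=2878.1770 m

φ=-63.297117°, λ=-71.516660°, h=2878.177 m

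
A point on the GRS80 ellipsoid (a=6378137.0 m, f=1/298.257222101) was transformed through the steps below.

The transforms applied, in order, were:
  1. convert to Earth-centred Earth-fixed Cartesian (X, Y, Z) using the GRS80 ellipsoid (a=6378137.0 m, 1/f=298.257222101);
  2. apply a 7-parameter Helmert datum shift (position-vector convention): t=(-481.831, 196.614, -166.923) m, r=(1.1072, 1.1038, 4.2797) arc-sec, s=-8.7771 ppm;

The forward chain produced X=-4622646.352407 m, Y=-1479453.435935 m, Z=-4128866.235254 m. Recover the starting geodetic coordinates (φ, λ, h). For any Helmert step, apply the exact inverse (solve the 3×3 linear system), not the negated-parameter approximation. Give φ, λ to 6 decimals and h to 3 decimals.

start: X=-4622646.3524, Y=-1479453.4359, Z=-4128866.2353 m
→ Helmert⁻¹: X=-4622213.6958, Y=-1479589.2953, Z=-4128752.3435
→ geod (Bowring, a=6378137.000): φ=-40.57839800°, λ=-162.24992100°, h=2730.9550 m

φ=-40.578398°, λ=-162.249921°, h=2730.955 m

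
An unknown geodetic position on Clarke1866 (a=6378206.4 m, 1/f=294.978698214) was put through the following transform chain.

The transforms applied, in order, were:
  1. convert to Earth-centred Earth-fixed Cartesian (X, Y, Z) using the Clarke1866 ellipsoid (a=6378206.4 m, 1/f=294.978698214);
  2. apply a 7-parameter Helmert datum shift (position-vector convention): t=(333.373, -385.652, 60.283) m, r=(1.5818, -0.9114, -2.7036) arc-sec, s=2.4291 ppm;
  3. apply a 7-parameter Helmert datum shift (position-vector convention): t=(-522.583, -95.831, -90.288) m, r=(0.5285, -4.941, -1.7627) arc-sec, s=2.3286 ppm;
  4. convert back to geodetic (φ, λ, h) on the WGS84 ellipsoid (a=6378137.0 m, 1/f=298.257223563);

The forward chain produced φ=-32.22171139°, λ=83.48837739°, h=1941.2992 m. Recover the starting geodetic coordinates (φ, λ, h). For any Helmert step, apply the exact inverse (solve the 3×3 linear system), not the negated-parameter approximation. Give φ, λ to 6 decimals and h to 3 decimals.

start: φ=-32.221711°, λ=83.488377°, h=1941.299 m
→ ECEF (a=6378137.000, f=1/298.257223563): X=612684.1881, Y=5367778.9380, Z=-3382290.7858
→ Helmert⁻¹: X=613078.4506, Y=5367858.8426, Z=-3382221.0619
→ Helmert⁻¹: X=612658.2806, Y=5368213.5467, Z=-3382317.0037
→ geod (Bowring, a=6378206.400): φ=-32.22178200°, λ=83.48917300°, h=2316.1720 m

φ=-32.221782°, λ=83.489173°, h=2316.172 m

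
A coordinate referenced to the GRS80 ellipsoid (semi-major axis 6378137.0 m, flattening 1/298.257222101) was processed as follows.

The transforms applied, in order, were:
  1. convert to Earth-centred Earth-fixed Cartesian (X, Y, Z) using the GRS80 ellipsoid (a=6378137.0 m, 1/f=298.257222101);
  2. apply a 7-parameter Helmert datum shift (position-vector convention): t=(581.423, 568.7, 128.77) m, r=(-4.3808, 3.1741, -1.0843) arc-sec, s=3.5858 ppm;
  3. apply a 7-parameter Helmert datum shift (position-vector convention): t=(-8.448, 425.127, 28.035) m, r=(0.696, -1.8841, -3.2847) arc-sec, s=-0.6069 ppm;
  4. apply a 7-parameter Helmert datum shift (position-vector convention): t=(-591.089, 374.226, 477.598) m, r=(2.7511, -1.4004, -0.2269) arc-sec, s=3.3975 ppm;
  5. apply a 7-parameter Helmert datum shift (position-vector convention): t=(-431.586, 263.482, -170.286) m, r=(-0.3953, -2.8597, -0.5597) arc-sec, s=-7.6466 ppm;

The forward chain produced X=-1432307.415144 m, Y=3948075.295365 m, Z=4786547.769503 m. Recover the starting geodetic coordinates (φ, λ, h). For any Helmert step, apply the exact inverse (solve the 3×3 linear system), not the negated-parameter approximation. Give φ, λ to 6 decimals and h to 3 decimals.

start: X=-1432307.4151, Y=3948075.2954, Z=4786547.7695 m
→ Helmert⁻¹: X=-1431831.1257, Y=3947828.9419, Z=4786782.0750
→ Helmert⁻¹: X=-1431207.0211, Y=3947503.5677, Z=4786245.2819
→ Helmert⁻¹: X=-1431218.5784, Y=3947074.1946, Z=4786219.9063
→ Helmert⁻¹: X=-1431889.2641, Y=3946382.1647, Z=4786135.7559
→ geod (Bowring, a=6378137.000): φ=48.93530800°, λ=109.94259100°, h=397.8740 m

φ=48.935308°, λ=109.942591°, h=397.874 m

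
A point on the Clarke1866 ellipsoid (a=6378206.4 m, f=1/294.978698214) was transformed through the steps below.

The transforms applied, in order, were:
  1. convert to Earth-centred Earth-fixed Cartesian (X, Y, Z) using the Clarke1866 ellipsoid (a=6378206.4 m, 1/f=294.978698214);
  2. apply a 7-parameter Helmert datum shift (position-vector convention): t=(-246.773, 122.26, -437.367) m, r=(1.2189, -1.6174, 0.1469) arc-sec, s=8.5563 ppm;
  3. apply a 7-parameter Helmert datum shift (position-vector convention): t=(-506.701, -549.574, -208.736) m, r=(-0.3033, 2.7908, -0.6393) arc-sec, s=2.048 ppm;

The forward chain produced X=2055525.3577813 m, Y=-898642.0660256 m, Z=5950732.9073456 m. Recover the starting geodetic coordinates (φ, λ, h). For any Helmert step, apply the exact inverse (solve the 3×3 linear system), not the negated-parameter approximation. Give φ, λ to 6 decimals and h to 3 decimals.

start: X=2055525.3578, Y=-898642.0660, Z=5950732.9073 m
→ Helmert⁻¹: X=2055950.1141, Y=-898093.0310, Z=5950955.9526
→ Helmert⁻¹: X=2056225.3208, Y=-898173.9013, Z=5951331.5822
→ geod (Bowring, a=6378206.400): φ=69.47015300°, λ=-23.59604900°, h=1014.2710 m

φ=69.470153°, λ=-23.596049°, h=1014.271 m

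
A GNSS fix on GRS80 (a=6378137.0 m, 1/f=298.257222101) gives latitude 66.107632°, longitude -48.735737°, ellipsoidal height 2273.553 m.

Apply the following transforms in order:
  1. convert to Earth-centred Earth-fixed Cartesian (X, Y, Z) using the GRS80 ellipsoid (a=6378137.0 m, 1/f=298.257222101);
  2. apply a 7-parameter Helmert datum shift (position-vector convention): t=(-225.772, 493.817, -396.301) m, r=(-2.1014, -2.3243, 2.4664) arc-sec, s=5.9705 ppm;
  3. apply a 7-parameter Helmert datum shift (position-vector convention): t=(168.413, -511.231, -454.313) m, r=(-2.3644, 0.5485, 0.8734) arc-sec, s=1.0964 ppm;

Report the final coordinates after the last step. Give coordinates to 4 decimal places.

start: φ=66.107632°, λ=-48.735737°, h=2273.553 m
→ ECEF (a=6378137.000, f=1/298.257222101): X=1709147.5879, Y=-1947930.9001, Z=5810897.5773
→ Helmert 7p (PV): X=1708889.8322, Y=-1947369.0751, Z=5810575.0753
→ Helmert 7p (PV): X=1709083.8162, Y=-1947808.5988, Z=5810144.9113

X=1709083.8162 m, Y=-1947808.5988 m, Z=5810144.9113 m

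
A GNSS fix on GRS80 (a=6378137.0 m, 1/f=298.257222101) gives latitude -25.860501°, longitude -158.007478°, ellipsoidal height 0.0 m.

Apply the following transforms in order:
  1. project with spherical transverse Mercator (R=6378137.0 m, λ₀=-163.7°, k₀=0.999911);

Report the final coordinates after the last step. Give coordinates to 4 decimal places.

E=570760.8491 m, N=-2890915.5736 m

start: φ=-25.860501°, λ=-158.007478°, h=0.000 m
→ tm (R=6378137.0, λ₀=-163.7°): E=570760.8491, N=-2890915.5736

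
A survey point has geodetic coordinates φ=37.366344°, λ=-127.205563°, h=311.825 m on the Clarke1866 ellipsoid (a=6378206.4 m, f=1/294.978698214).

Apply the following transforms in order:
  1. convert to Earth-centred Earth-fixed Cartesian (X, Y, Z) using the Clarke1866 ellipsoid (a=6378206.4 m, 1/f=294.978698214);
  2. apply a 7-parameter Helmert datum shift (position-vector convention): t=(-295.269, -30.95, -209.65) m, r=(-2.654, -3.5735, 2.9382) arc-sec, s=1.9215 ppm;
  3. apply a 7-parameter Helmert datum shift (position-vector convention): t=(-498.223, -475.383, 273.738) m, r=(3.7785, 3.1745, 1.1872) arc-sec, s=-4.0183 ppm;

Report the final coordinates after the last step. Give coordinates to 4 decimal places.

start: φ=37.366344°, λ=-127.205563°, h=311.825 m
→ ECEF (a=6378206.400, f=1/294.978698214): X=-3069213.0874, Y=-4042723.7924, Z=3849781.0865
→ Helmert 7p (PV): X=-3069523.3629, Y=-4042756.6959, Z=3849577.6779
→ Helmert 7p (PV): X=-3069926.7364, Y=-4043304.0200, Z=3849809.1305

X=-3069926.7364 m, Y=-4043304.0200 m, Z=3849809.1305 m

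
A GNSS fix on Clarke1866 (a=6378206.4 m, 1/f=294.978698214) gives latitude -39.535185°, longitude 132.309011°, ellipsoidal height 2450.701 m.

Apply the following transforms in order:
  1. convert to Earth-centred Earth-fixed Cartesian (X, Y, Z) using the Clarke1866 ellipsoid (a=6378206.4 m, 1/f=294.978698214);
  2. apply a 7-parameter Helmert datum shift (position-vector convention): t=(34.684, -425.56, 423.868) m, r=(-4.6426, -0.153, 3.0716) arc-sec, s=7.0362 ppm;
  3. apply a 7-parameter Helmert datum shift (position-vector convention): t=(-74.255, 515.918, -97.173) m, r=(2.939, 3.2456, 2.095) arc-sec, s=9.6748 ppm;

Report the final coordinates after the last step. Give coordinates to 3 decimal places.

X=-3317249.458 m, Y=3644221.543 m, Z=-4039401.124 m

start: φ=-39.535185°, λ=132.309011°, h=2450.701 m
→ ECEF (a=6378206.400, f=1/294.978698214): X=-3317002.6155, Y=3644186.7483, Z=-4039679.9424
→ Helmert 7p (PV): X=-3317042.5420, Y=3643646.5084, Z=-4039368.9826
→ Helmert 7p (PV): X=-3317249.4576, Y=3644221.5431, Z=-4039401.1235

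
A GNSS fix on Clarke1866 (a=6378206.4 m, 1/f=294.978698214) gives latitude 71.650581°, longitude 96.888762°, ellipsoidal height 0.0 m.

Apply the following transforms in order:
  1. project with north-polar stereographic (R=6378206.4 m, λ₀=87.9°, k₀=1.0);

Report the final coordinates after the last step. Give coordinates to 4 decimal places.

start: φ=71.650581°, λ=96.888762°, h=0.000 m
→ stereo (R=6378206.4, λ₀=87.9°): E=321904.3571, N=-2035007.3725

E=321904.3571 m, N=-2035007.3725 m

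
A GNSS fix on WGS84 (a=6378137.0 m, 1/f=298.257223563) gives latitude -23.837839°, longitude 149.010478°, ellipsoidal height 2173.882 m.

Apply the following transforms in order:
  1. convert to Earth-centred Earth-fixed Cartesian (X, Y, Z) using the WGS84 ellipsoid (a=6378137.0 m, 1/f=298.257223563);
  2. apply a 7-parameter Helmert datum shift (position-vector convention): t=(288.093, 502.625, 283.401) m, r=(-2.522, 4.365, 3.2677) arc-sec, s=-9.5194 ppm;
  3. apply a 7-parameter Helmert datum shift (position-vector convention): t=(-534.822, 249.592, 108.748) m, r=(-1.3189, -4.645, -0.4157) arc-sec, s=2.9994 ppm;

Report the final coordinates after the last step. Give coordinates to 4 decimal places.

start: φ=-23.837839°, λ=149.010478°, h=2173.882 m
→ ECEF (a=6378137.000, f=1/298.257223563): X=-5005736.3318, Y=3006504.0411, Z=-2562743.9701
→ Helmert 7p (PV): X=-5005502.4491, Y=3006867.4102, Z=-2562367.0025
→ Helmert 7p (PV): X=-5005988.5210, Y=3007119.7246, Z=-2562397.8889

X=-5005988.5210 m, Y=3007119.7246 m, Z=-2562397.8889 m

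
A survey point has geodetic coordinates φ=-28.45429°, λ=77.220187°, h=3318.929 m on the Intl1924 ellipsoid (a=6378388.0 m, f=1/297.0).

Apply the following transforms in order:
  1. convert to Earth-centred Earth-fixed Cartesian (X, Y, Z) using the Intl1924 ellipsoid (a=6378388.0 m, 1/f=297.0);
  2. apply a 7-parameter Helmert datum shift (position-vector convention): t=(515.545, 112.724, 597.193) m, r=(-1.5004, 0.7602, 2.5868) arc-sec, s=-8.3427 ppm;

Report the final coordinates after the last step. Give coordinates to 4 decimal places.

start: φ=-28.454290°, λ=77.220187°, h=3318.929 m
→ ECEF (a=6378388.000, f=1/297.0): X=1242079.9178, Y=5475964.8404, Z=-3022487.7294
→ Helmert 7p (PV): X=1242505.2866, Y=5476025.4712, Z=-3021909.7310

X=1242505.2866 m, Y=5476025.4712 m, Z=-3021909.7310 m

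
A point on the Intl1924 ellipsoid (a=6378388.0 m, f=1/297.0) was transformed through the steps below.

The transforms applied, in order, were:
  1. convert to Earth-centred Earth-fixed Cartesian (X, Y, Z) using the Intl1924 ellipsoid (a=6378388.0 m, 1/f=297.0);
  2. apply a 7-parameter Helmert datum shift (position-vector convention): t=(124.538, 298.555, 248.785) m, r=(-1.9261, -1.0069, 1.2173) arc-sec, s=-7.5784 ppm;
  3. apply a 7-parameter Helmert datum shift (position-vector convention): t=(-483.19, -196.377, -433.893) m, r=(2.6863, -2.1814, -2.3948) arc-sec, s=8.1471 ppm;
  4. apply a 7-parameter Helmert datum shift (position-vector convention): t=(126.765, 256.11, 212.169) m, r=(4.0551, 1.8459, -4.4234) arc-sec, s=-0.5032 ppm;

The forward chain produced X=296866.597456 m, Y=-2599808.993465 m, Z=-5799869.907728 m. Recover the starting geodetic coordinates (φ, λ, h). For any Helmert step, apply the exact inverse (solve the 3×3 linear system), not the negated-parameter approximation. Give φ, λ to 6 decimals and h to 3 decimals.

φ=-65.856921°, λ=-83.481181°, h=2483.143 m

start: X=296866.5975, Y=-2599808.9935, Z=-5799869.9077 m
→ Helmert⁻¹: X=296847.6487, Y=-2600174.0726, Z=-5800031.2202
→ Helmert⁻¹: X=297297.2693, Y=-2600028.5921, Z=-5799519.3602
→ Helmert⁻¹: X=297131.3250, Y=-2600294.4483, Z=-5799837.8305
→ geod (Bowring, a=6378388.000): φ=-65.85692100°, λ=-83.48118100°, h=2483.1430 m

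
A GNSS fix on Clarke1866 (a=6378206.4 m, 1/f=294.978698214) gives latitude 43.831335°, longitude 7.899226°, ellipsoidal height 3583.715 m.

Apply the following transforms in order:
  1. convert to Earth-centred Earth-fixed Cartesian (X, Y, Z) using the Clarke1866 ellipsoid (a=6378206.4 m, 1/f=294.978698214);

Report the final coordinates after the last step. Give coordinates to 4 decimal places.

X=4567438.3131 m, Y=633721.5513 m, Z=4396871.2826 m

start: φ=43.831335°, λ=7.899226°, h=3583.715 m
→ ECEF (a=6378206.400, f=1/294.978698214): X=4567438.3131, Y=633721.5513, Z=4396871.2826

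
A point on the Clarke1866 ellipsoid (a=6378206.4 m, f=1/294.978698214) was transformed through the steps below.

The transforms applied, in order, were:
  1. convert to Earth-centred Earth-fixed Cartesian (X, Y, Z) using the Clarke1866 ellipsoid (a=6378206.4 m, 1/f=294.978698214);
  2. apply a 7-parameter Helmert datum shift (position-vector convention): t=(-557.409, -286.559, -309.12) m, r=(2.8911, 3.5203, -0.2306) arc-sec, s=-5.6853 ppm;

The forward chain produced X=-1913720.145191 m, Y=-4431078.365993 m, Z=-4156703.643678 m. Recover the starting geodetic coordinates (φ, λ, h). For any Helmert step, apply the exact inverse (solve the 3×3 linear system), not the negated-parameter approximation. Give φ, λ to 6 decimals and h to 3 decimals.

φ=-40.927726°, λ=-113.352996°, h=344.163 m

start: X=-1913720.1452, Y=-4431078.3660, Z=-4156703.6437 m
→ Helmert⁻¹: X=-1913097.7229, Y=-4430877.3941, Z=-4156388.6996
→ geod (Bowring, a=6378206.400): φ=-40.92772600°, λ=-113.35299600°, h=344.1630 m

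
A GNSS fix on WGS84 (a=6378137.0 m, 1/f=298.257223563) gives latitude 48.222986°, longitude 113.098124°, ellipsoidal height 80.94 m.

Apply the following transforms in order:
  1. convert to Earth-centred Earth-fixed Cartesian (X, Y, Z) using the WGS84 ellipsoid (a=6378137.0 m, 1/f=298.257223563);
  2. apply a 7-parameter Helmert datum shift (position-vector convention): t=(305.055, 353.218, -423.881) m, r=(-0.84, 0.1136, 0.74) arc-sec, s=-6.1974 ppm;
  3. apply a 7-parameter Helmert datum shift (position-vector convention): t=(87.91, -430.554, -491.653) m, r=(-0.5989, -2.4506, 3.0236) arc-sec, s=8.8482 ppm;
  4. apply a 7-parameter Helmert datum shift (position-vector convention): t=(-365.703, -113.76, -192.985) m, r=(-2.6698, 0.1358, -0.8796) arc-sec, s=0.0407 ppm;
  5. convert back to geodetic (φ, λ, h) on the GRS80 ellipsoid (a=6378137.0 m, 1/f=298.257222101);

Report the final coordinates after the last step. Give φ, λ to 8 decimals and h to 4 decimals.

φ=48.21630468°, λ=113.09972413°, h=-853.2690 m

start: φ=48.222986°, λ=113.098124°, h=80.940 m
→ ECEF (a=6378137.000, f=1/298.257223563): X=-1670173.9563, Y=3916023.3350, Z=4733491.4644
→ Helmert 7p (PV): X=-1669869.9927, Y=3916365.5687, Z=4733023.2202
→ Helmert 7p (PV): X=-1669910.5007, Y=3915958.9316, Z=4732542.2349
→ Helmert 7p (PV): X=-1670256.4566, Y=3915913.7081, Z=4732299.8555
→ geod (Bowring, a=6378137.000): φ=48.21630468°, λ=113.09972413°, h=-853.2690 m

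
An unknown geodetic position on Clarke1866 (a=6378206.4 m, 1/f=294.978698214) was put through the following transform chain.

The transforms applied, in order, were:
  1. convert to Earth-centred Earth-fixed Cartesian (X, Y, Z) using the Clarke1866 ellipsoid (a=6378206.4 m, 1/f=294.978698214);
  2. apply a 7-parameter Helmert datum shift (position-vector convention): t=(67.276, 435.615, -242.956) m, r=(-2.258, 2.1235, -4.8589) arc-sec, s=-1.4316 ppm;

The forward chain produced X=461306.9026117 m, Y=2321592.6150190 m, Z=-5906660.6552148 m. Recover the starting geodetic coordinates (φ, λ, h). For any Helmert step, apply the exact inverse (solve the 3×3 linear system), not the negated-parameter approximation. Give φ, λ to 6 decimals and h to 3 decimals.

start: X=461306.9026, Y=2321592.6150, Z=-5906660.6552 m
→ Helmert⁻¹: X=461246.4129, Y=2321235.8463, Z=-5906395.9955
→ geod (Bowring, a=6378206.400): φ=-68.29859500°, λ=78.76130500°, h=3330.2730 m

φ=-68.298595°, λ=78.761305°, h=3330.273 m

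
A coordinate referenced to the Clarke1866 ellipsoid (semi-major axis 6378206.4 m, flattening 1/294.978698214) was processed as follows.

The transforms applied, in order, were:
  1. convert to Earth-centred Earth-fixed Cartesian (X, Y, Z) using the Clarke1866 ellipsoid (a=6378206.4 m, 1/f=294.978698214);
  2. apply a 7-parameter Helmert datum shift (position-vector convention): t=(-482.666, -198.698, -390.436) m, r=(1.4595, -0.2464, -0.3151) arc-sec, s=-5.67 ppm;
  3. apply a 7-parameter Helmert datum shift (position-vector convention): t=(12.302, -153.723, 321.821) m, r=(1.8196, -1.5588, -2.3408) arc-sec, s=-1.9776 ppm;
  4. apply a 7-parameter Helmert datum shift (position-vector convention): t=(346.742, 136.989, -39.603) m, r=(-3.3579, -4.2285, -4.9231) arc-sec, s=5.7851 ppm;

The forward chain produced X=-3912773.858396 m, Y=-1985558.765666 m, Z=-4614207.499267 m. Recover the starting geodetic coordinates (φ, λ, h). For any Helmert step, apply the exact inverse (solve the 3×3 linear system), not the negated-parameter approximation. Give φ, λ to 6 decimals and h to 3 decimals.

φ=-46.634611°, λ=-153.094723°, h=316.583 m

start: X=-3912773.8584, Y=-1985558.7657, Z=-4614207.4993 m
→ Helmert⁻¹: X=-3913145.1588, Y=-1985702.5503, Z=-4614093.3085
→ Helmert⁻¹: X=-3913177.5375, Y=-1985637.8692, Z=-4614377.1654
→ Helmert⁻¹: X=-3912719.5353, Y=-1985489.0539, Z=-4613994.1678
→ geod (Bowring, a=6378206.400): φ=-46.63461100°, λ=-153.09472300°, h=316.5830 m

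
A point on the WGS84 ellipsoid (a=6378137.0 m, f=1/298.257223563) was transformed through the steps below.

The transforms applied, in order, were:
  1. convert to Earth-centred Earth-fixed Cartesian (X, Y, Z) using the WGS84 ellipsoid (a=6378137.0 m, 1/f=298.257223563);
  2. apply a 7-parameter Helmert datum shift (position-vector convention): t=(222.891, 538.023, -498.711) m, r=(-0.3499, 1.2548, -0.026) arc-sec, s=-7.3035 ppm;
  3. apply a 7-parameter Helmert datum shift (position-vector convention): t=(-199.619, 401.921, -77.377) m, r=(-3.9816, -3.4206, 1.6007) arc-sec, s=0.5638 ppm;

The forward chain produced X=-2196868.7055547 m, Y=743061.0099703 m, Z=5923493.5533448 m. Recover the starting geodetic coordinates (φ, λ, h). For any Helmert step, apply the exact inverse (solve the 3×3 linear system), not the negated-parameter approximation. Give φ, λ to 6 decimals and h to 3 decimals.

start: X=-2196868.7056, Y=743061.0100, Z=5923493.5533 m
→ Helmert⁻¹: X=-2196563.8509, Y=742561.3709, Z=5923618.3514
→ Helmert⁻¹: X=-2196838.9190, Y=742018.4409, Z=5924148.2238
→ geod (Bowring, a=6378137.000): φ=68.75439400°, λ=161.33675800°, h=2197.5610 m

φ=68.754394°, λ=161.336758°, h=2197.561 m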